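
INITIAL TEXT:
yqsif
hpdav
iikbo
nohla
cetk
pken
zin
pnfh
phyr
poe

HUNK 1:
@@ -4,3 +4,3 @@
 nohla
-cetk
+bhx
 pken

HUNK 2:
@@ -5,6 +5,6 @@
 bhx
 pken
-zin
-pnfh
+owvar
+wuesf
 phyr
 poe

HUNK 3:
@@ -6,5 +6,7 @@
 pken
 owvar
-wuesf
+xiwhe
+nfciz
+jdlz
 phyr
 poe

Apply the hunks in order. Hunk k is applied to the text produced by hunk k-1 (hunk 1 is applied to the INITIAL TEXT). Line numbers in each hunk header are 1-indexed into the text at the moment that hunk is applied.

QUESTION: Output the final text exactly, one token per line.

Hunk 1: at line 4 remove [cetk] add [bhx] -> 10 lines: yqsif hpdav iikbo nohla bhx pken zin pnfh phyr poe
Hunk 2: at line 5 remove [zin,pnfh] add [owvar,wuesf] -> 10 lines: yqsif hpdav iikbo nohla bhx pken owvar wuesf phyr poe
Hunk 3: at line 6 remove [wuesf] add [xiwhe,nfciz,jdlz] -> 12 lines: yqsif hpdav iikbo nohla bhx pken owvar xiwhe nfciz jdlz phyr poe

Answer: yqsif
hpdav
iikbo
nohla
bhx
pken
owvar
xiwhe
nfciz
jdlz
phyr
poe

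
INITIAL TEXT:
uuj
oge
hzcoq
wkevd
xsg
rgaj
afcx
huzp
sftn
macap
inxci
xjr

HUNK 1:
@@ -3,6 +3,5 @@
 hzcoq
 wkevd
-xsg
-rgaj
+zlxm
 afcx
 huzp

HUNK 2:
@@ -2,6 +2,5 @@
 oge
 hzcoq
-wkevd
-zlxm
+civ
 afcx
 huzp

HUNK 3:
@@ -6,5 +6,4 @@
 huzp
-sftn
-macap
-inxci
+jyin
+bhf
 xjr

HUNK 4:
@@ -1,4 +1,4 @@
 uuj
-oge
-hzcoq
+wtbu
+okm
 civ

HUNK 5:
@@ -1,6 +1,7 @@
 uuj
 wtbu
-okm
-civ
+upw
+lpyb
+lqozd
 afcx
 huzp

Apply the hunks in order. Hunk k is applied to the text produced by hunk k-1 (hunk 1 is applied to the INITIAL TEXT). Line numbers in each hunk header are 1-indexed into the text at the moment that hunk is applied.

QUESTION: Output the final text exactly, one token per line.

Answer: uuj
wtbu
upw
lpyb
lqozd
afcx
huzp
jyin
bhf
xjr

Derivation:
Hunk 1: at line 3 remove [xsg,rgaj] add [zlxm] -> 11 lines: uuj oge hzcoq wkevd zlxm afcx huzp sftn macap inxci xjr
Hunk 2: at line 2 remove [wkevd,zlxm] add [civ] -> 10 lines: uuj oge hzcoq civ afcx huzp sftn macap inxci xjr
Hunk 3: at line 6 remove [sftn,macap,inxci] add [jyin,bhf] -> 9 lines: uuj oge hzcoq civ afcx huzp jyin bhf xjr
Hunk 4: at line 1 remove [oge,hzcoq] add [wtbu,okm] -> 9 lines: uuj wtbu okm civ afcx huzp jyin bhf xjr
Hunk 5: at line 1 remove [okm,civ] add [upw,lpyb,lqozd] -> 10 lines: uuj wtbu upw lpyb lqozd afcx huzp jyin bhf xjr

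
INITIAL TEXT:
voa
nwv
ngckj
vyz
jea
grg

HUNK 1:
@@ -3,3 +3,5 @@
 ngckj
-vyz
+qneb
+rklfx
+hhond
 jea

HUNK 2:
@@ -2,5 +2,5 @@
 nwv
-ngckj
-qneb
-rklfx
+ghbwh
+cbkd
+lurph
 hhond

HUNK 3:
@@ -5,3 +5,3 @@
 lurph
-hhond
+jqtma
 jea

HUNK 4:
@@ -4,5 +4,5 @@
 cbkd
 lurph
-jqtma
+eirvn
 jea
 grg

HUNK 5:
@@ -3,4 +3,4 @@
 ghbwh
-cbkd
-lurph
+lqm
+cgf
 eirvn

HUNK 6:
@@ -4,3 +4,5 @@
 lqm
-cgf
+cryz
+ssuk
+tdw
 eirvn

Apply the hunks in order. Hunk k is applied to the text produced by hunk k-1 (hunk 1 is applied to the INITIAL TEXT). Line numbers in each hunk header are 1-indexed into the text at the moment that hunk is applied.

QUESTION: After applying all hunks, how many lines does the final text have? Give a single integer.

Hunk 1: at line 3 remove [vyz] add [qneb,rklfx,hhond] -> 8 lines: voa nwv ngckj qneb rklfx hhond jea grg
Hunk 2: at line 2 remove [ngckj,qneb,rklfx] add [ghbwh,cbkd,lurph] -> 8 lines: voa nwv ghbwh cbkd lurph hhond jea grg
Hunk 3: at line 5 remove [hhond] add [jqtma] -> 8 lines: voa nwv ghbwh cbkd lurph jqtma jea grg
Hunk 4: at line 4 remove [jqtma] add [eirvn] -> 8 lines: voa nwv ghbwh cbkd lurph eirvn jea grg
Hunk 5: at line 3 remove [cbkd,lurph] add [lqm,cgf] -> 8 lines: voa nwv ghbwh lqm cgf eirvn jea grg
Hunk 6: at line 4 remove [cgf] add [cryz,ssuk,tdw] -> 10 lines: voa nwv ghbwh lqm cryz ssuk tdw eirvn jea grg
Final line count: 10

Answer: 10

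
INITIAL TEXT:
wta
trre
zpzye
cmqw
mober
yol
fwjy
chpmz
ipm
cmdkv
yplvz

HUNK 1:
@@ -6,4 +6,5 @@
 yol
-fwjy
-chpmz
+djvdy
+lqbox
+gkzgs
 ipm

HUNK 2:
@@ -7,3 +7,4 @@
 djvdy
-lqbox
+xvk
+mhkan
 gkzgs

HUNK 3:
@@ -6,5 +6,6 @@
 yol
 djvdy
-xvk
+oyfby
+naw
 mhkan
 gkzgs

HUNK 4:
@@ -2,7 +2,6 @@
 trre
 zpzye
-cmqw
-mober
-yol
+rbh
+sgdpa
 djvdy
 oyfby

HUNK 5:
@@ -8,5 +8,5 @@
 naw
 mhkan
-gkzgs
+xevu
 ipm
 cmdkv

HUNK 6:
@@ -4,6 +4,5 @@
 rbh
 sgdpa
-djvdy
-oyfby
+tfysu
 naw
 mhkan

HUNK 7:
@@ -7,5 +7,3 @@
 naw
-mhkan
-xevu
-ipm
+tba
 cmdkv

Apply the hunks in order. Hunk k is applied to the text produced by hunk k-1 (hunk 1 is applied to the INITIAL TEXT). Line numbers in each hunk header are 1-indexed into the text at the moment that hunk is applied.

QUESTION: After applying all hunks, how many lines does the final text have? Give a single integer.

Answer: 10

Derivation:
Hunk 1: at line 6 remove [fwjy,chpmz] add [djvdy,lqbox,gkzgs] -> 12 lines: wta trre zpzye cmqw mober yol djvdy lqbox gkzgs ipm cmdkv yplvz
Hunk 2: at line 7 remove [lqbox] add [xvk,mhkan] -> 13 lines: wta trre zpzye cmqw mober yol djvdy xvk mhkan gkzgs ipm cmdkv yplvz
Hunk 3: at line 6 remove [xvk] add [oyfby,naw] -> 14 lines: wta trre zpzye cmqw mober yol djvdy oyfby naw mhkan gkzgs ipm cmdkv yplvz
Hunk 4: at line 2 remove [cmqw,mober,yol] add [rbh,sgdpa] -> 13 lines: wta trre zpzye rbh sgdpa djvdy oyfby naw mhkan gkzgs ipm cmdkv yplvz
Hunk 5: at line 8 remove [gkzgs] add [xevu] -> 13 lines: wta trre zpzye rbh sgdpa djvdy oyfby naw mhkan xevu ipm cmdkv yplvz
Hunk 6: at line 4 remove [djvdy,oyfby] add [tfysu] -> 12 lines: wta trre zpzye rbh sgdpa tfysu naw mhkan xevu ipm cmdkv yplvz
Hunk 7: at line 7 remove [mhkan,xevu,ipm] add [tba] -> 10 lines: wta trre zpzye rbh sgdpa tfysu naw tba cmdkv yplvz
Final line count: 10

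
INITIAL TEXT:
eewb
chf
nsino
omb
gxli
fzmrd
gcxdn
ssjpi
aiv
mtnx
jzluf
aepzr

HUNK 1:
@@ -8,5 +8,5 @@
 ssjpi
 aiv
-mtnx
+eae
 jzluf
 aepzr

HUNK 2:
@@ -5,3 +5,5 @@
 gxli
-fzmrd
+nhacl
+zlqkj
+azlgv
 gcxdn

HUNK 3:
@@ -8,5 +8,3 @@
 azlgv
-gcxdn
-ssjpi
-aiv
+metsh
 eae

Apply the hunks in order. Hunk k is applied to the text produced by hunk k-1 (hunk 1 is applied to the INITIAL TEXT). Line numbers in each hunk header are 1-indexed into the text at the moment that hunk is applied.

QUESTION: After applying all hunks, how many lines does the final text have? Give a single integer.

Hunk 1: at line 8 remove [mtnx] add [eae] -> 12 lines: eewb chf nsino omb gxli fzmrd gcxdn ssjpi aiv eae jzluf aepzr
Hunk 2: at line 5 remove [fzmrd] add [nhacl,zlqkj,azlgv] -> 14 lines: eewb chf nsino omb gxli nhacl zlqkj azlgv gcxdn ssjpi aiv eae jzluf aepzr
Hunk 3: at line 8 remove [gcxdn,ssjpi,aiv] add [metsh] -> 12 lines: eewb chf nsino omb gxli nhacl zlqkj azlgv metsh eae jzluf aepzr
Final line count: 12

Answer: 12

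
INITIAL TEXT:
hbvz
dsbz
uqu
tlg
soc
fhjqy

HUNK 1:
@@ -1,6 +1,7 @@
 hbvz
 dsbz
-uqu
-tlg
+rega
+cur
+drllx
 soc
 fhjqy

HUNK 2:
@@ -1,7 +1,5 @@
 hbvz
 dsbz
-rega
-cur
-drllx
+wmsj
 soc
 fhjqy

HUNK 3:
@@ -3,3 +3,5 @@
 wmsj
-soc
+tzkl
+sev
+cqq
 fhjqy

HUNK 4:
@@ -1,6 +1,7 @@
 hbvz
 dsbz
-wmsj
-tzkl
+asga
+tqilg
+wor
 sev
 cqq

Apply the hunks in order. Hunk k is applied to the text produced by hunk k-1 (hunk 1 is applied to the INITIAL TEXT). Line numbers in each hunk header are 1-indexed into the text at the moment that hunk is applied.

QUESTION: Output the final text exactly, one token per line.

Hunk 1: at line 1 remove [uqu,tlg] add [rega,cur,drllx] -> 7 lines: hbvz dsbz rega cur drllx soc fhjqy
Hunk 2: at line 1 remove [rega,cur,drllx] add [wmsj] -> 5 lines: hbvz dsbz wmsj soc fhjqy
Hunk 3: at line 3 remove [soc] add [tzkl,sev,cqq] -> 7 lines: hbvz dsbz wmsj tzkl sev cqq fhjqy
Hunk 4: at line 1 remove [wmsj,tzkl] add [asga,tqilg,wor] -> 8 lines: hbvz dsbz asga tqilg wor sev cqq fhjqy

Answer: hbvz
dsbz
asga
tqilg
wor
sev
cqq
fhjqy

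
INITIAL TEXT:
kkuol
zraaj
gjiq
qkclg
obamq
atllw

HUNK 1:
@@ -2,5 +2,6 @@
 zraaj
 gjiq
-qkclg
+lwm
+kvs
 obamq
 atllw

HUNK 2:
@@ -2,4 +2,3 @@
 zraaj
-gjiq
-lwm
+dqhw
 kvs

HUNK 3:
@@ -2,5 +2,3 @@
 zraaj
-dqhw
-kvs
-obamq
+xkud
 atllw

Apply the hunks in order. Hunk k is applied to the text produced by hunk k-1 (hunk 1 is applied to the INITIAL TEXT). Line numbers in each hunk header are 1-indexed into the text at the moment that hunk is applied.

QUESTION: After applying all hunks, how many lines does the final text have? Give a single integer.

Answer: 4

Derivation:
Hunk 1: at line 2 remove [qkclg] add [lwm,kvs] -> 7 lines: kkuol zraaj gjiq lwm kvs obamq atllw
Hunk 2: at line 2 remove [gjiq,lwm] add [dqhw] -> 6 lines: kkuol zraaj dqhw kvs obamq atllw
Hunk 3: at line 2 remove [dqhw,kvs,obamq] add [xkud] -> 4 lines: kkuol zraaj xkud atllw
Final line count: 4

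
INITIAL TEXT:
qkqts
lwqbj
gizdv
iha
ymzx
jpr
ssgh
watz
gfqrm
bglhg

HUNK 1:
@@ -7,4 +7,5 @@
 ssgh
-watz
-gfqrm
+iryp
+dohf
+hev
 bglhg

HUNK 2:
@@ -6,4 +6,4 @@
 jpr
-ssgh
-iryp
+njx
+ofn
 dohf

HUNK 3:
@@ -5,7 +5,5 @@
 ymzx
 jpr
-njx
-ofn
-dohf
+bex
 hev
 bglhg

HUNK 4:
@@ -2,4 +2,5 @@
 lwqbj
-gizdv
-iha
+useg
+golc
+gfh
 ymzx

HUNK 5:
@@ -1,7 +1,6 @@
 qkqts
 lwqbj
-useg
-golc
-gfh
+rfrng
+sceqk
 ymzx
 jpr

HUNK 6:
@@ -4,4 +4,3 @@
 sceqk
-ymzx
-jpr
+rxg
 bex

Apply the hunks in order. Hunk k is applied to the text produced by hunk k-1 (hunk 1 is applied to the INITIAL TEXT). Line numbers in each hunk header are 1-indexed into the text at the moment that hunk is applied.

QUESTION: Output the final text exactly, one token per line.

Answer: qkqts
lwqbj
rfrng
sceqk
rxg
bex
hev
bglhg

Derivation:
Hunk 1: at line 7 remove [watz,gfqrm] add [iryp,dohf,hev] -> 11 lines: qkqts lwqbj gizdv iha ymzx jpr ssgh iryp dohf hev bglhg
Hunk 2: at line 6 remove [ssgh,iryp] add [njx,ofn] -> 11 lines: qkqts lwqbj gizdv iha ymzx jpr njx ofn dohf hev bglhg
Hunk 3: at line 5 remove [njx,ofn,dohf] add [bex] -> 9 lines: qkqts lwqbj gizdv iha ymzx jpr bex hev bglhg
Hunk 4: at line 2 remove [gizdv,iha] add [useg,golc,gfh] -> 10 lines: qkqts lwqbj useg golc gfh ymzx jpr bex hev bglhg
Hunk 5: at line 1 remove [useg,golc,gfh] add [rfrng,sceqk] -> 9 lines: qkqts lwqbj rfrng sceqk ymzx jpr bex hev bglhg
Hunk 6: at line 4 remove [ymzx,jpr] add [rxg] -> 8 lines: qkqts lwqbj rfrng sceqk rxg bex hev bglhg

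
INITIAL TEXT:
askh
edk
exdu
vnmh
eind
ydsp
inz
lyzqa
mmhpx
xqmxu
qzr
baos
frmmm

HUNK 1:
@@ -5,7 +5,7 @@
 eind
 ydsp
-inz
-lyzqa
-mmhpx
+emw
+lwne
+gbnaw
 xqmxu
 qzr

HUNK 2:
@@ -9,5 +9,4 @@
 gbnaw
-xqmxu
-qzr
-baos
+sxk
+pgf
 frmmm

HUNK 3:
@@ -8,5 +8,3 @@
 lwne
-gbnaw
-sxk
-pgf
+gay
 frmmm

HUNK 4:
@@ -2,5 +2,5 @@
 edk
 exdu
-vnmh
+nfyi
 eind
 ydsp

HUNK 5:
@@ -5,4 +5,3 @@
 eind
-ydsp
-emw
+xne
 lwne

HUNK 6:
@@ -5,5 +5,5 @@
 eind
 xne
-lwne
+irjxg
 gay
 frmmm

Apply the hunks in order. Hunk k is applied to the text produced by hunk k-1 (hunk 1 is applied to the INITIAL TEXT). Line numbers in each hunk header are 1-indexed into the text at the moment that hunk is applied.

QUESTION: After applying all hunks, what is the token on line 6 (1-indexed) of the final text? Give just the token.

Answer: xne

Derivation:
Hunk 1: at line 5 remove [inz,lyzqa,mmhpx] add [emw,lwne,gbnaw] -> 13 lines: askh edk exdu vnmh eind ydsp emw lwne gbnaw xqmxu qzr baos frmmm
Hunk 2: at line 9 remove [xqmxu,qzr,baos] add [sxk,pgf] -> 12 lines: askh edk exdu vnmh eind ydsp emw lwne gbnaw sxk pgf frmmm
Hunk 3: at line 8 remove [gbnaw,sxk,pgf] add [gay] -> 10 lines: askh edk exdu vnmh eind ydsp emw lwne gay frmmm
Hunk 4: at line 2 remove [vnmh] add [nfyi] -> 10 lines: askh edk exdu nfyi eind ydsp emw lwne gay frmmm
Hunk 5: at line 5 remove [ydsp,emw] add [xne] -> 9 lines: askh edk exdu nfyi eind xne lwne gay frmmm
Hunk 6: at line 5 remove [lwne] add [irjxg] -> 9 lines: askh edk exdu nfyi eind xne irjxg gay frmmm
Final line 6: xne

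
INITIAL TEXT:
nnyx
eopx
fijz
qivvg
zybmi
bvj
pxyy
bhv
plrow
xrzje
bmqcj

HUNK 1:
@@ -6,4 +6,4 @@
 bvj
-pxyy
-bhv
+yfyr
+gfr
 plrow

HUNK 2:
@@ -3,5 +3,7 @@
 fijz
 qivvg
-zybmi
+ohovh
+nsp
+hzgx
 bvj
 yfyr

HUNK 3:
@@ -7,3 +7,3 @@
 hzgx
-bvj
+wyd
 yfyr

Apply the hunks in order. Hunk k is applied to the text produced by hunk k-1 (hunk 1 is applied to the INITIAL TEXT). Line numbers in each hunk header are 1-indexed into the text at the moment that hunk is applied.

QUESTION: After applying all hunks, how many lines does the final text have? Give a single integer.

Hunk 1: at line 6 remove [pxyy,bhv] add [yfyr,gfr] -> 11 lines: nnyx eopx fijz qivvg zybmi bvj yfyr gfr plrow xrzje bmqcj
Hunk 2: at line 3 remove [zybmi] add [ohovh,nsp,hzgx] -> 13 lines: nnyx eopx fijz qivvg ohovh nsp hzgx bvj yfyr gfr plrow xrzje bmqcj
Hunk 3: at line 7 remove [bvj] add [wyd] -> 13 lines: nnyx eopx fijz qivvg ohovh nsp hzgx wyd yfyr gfr plrow xrzje bmqcj
Final line count: 13

Answer: 13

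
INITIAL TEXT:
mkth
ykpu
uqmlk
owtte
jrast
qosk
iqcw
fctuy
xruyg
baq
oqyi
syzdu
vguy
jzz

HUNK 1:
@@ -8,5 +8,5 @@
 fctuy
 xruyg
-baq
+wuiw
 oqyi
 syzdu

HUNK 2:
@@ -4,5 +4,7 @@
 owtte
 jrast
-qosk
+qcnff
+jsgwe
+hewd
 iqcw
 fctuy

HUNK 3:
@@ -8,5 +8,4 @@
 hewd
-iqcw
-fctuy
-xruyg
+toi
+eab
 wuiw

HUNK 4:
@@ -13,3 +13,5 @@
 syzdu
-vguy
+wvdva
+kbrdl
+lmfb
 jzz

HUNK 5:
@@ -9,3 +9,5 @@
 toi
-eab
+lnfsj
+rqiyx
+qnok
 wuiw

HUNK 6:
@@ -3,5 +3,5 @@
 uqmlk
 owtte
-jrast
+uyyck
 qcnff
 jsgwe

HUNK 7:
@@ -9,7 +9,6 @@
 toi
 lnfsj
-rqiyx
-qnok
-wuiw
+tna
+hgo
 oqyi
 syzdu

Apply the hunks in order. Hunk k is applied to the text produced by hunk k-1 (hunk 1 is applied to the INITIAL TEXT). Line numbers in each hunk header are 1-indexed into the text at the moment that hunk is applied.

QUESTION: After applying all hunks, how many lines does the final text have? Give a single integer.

Answer: 18

Derivation:
Hunk 1: at line 8 remove [baq] add [wuiw] -> 14 lines: mkth ykpu uqmlk owtte jrast qosk iqcw fctuy xruyg wuiw oqyi syzdu vguy jzz
Hunk 2: at line 4 remove [qosk] add [qcnff,jsgwe,hewd] -> 16 lines: mkth ykpu uqmlk owtte jrast qcnff jsgwe hewd iqcw fctuy xruyg wuiw oqyi syzdu vguy jzz
Hunk 3: at line 8 remove [iqcw,fctuy,xruyg] add [toi,eab] -> 15 lines: mkth ykpu uqmlk owtte jrast qcnff jsgwe hewd toi eab wuiw oqyi syzdu vguy jzz
Hunk 4: at line 13 remove [vguy] add [wvdva,kbrdl,lmfb] -> 17 lines: mkth ykpu uqmlk owtte jrast qcnff jsgwe hewd toi eab wuiw oqyi syzdu wvdva kbrdl lmfb jzz
Hunk 5: at line 9 remove [eab] add [lnfsj,rqiyx,qnok] -> 19 lines: mkth ykpu uqmlk owtte jrast qcnff jsgwe hewd toi lnfsj rqiyx qnok wuiw oqyi syzdu wvdva kbrdl lmfb jzz
Hunk 6: at line 3 remove [jrast] add [uyyck] -> 19 lines: mkth ykpu uqmlk owtte uyyck qcnff jsgwe hewd toi lnfsj rqiyx qnok wuiw oqyi syzdu wvdva kbrdl lmfb jzz
Hunk 7: at line 9 remove [rqiyx,qnok,wuiw] add [tna,hgo] -> 18 lines: mkth ykpu uqmlk owtte uyyck qcnff jsgwe hewd toi lnfsj tna hgo oqyi syzdu wvdva kbrdl lmfb jzz
Final line count: 18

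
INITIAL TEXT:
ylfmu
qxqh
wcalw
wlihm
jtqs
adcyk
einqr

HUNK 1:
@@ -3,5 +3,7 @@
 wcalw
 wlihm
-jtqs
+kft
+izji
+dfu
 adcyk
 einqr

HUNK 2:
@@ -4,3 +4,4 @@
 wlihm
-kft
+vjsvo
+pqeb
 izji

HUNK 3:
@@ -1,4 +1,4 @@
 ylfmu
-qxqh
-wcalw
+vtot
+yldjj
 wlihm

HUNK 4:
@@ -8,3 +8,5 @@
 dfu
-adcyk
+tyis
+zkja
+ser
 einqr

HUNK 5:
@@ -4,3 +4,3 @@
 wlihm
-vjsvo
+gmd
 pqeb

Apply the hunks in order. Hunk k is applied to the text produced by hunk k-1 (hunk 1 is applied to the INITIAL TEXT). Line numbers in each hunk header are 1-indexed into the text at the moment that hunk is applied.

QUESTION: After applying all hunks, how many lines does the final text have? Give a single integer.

Answer: 12

Derivation:
Hunk 1: at line 3 remove [jtqs] add [kft,izji,dfu] -> 9 lines: ylfmu qxqh wcalw wlihm kft izji dfu adcyk einqr
Hunk 2: at line 4 remove [kft] add [vjsvo,pqeb] -> 10 lines: ylfmu qxqh wcalw wlihm vjsvo pqeb izji dfu adcyk einqr
Hunk 3: at line 1 remove [qxqh,wcalw] add [vtot,yldjj] -> 10 lines: ylfmu vtot yldjj wlihm vjsvo pqeb izji dfu adcyk einqr
Hunk 4: at line 8 remove [adcyk] add [tyis,zkja,ser] -> 12 lines: ylfmu vtot yldjj wlihm vjsvo pqeb izji dfu tyis zkja ser einqr
Hunk 5: at line 4 remove [vjsvo] add [gmd] -> 12 lines: ylfmu vtot yldjj wlihm gmd pqeb izji dfu tyis zkja ser einqr
Final line count: 12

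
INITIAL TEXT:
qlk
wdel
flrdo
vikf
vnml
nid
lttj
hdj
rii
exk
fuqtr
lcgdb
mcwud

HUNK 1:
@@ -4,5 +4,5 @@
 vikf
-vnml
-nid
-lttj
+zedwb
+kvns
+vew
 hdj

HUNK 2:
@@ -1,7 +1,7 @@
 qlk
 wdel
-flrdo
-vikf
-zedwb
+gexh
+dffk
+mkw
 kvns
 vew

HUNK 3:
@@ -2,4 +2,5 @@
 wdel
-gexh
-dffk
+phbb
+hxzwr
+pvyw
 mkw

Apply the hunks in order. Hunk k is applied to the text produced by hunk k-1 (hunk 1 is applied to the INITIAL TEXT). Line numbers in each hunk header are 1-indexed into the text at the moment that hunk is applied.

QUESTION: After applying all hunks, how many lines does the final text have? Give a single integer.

Hunk 1: at line 4 remove [vnml,nid,lttj] add [zedwb,kvns,vew] -> 13 lines: qlk wdel flrdo vikf zedwb kvns vew hdj rii exk fuqtr lcgdb mcwud
Hunk 2: at line 1 remove [flrdo,vikf,zedwb] add [gexh,dffk,mkw] -> 13 lines: qlk wdel gexh dffk mkw kvns vew hdj rii exk fuqtr lcgdb mcwud
Hunk 3: at line 2 remove [gexh,dffk] add [phbb,hxzwr,pvyw] -> 14 lines: qlk wdel phbb hxzwr pvyw mkw kvns vew hdj rii exk fuqtr lcgdb mcwud
Final line count: 14

Answer: 14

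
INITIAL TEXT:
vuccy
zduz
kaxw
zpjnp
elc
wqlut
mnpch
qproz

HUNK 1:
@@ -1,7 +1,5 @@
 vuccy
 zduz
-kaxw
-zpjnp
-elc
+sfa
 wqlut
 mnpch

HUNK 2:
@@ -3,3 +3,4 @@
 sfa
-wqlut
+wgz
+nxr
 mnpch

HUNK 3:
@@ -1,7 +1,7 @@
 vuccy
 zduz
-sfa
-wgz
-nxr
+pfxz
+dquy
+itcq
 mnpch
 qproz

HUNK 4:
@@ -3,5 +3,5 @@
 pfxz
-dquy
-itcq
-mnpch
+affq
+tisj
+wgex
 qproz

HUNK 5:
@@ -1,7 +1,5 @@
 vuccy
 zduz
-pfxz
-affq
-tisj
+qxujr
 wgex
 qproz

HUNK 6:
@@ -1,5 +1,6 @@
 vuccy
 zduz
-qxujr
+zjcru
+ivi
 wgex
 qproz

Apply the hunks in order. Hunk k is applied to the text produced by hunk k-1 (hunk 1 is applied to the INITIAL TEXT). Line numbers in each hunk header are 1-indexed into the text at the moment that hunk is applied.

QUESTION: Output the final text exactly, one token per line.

Answer: vuccy
zduz
zjcru
ivi
wgex
qproz

Derivation:
Hunk 1: at line 1 remove [kaxw,zpjnp,elc] add [sfa] -> 6 lines: vuccy zduz sfa wqlut mnpch qproz
Hunk 2: at line 3 remove [wqlut] add [wgz,nxr] -> 7 lines: vuccy zduz sfa wgz nxr mnpch qproz
Hunk 3: at line 1 remove [sfa,wgz,nxr] add [pfxz,dquy,itcq] -> 7 lines: vuccy zduz pfxz dquy itcq mnpch qproz
Hunk 4: at line 3 remove [dquy,itcq,mnpch] add [affq,tisj,wgex] -> 7 lines: vuccy zduz pfxz affq tisj wgex qproz
Hunk 5: at line 1 remove [pfxz,affq,tisj] add [qxujr] -> 5 lines: vuccy zduz qxujr wgex qproz
Hunk 6: at line 1 remove [qxujr] add [zjcru,ivi] -> 6 lines: vuccy zduz zjcru ivi wgex qproz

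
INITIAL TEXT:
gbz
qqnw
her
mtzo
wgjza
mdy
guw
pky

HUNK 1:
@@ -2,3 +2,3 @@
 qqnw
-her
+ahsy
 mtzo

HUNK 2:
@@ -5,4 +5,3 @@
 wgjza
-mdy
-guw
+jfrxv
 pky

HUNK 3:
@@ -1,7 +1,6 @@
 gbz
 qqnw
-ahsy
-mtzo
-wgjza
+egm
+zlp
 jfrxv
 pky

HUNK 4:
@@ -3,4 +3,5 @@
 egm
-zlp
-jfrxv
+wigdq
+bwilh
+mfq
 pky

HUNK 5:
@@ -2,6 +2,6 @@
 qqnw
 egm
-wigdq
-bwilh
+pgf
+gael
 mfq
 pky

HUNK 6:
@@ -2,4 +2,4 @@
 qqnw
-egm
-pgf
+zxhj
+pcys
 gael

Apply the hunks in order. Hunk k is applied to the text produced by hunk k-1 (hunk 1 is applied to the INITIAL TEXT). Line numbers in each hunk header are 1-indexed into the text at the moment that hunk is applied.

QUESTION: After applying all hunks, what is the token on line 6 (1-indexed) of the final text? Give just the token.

Answer: mfq

Derivation:
Hunk 1: at line 2 remove [her] add [ahsy] -> 8 lines: gbz qqnw ahsy mtzo wgjza mdy guw pky
Hunk 2: at line 5 remove [mdy,guw] add [jfrxv] -> 7 lines: gbz qqnw ahsy mtzo wgjza jfrxv pky
Hunk 3: at line 1 remove [ahsy,mtzo,wgjza] add [egm,zlp] -> 6 lines: gbz qqnw egm zlp jfrxv pky
Hunk 4: at line 3 remove [zlp,jfrxv] add [wigdq,bwilh,mfq] -> 7 lines: gbz qqnw egm wigdq bwilh mfq pky
Hunk 5: at line 2 remove [wigdq,bwilh] add [pgf,gael] -> 7 lines: gbz qqnw egm pgf gael mfq pky
Hunk 6: at line 2 remove [egm,pgf] add [zxhj,pcys] -> 7 lines: gbz qqnw zxhj pcys gael mfq pky
Final line 6: mfq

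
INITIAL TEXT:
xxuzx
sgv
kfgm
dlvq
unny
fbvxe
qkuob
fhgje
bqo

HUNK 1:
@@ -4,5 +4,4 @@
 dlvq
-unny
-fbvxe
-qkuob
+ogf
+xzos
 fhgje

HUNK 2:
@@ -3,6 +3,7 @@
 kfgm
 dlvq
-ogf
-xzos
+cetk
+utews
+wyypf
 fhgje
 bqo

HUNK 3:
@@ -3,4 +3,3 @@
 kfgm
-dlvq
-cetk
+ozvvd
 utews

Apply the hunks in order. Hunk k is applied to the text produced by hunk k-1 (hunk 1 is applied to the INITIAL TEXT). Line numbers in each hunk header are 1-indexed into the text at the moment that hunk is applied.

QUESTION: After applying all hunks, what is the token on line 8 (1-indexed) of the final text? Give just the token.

Answer: bqo

Derivation:
Hunk 1: at line 4 remove [unny,fbvxe,qkuob] add [ogf,xzos] -> 8 lines: xxuzx sgv kfgm dlvq ogf xzos fhgje bqo
Hunk 2: at line 3 remove [ogf,xzos] add [cetk,utews,wyypf] -> 9 lines: xxuzx sgv kfgm dlvq cetk utews wyypf fhgje bqo
Hunk 3: at line 3 remove [dlvq,cetk] add [ozvvd] -> 8 lines: xxuzx sgv kfgm ozvvd utews wyypf fhgje bqo
Final line 8: bqo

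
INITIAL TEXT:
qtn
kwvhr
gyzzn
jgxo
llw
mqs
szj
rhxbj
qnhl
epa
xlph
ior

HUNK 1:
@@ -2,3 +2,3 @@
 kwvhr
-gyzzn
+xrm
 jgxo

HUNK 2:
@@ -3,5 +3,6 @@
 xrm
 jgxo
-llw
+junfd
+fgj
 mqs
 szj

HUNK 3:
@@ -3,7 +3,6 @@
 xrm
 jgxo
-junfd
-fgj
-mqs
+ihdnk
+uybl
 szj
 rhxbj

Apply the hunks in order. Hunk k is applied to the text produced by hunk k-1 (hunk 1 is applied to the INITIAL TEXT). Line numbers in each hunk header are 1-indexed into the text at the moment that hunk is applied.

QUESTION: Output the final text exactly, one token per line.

Answer: qtn
kwvhr
xrm
jgxo
ihdnk
uybl
szj
rhxbj
qnhl
epa
xlph
ior

Derivation:
Hunk 1: at line 2 remove [gyzzn] add [xrm] -> 12 lines: qtn kwvhr xrm jgxo llw mqs szj rhxbj qnhl epa xlph ior
Hunk 2: at line 3 remove [llw] add [junfd,fgj] -> 13 lines: qtn kwvhr xrm jgxo junfd fgj mqs szj rhxbj qnhl epa xlph ior
Hunk 3: at line 3 remove [junfd,fgj,mqs] add [ihdnk,uybl] -> 12 lines: qtn kwvhr xrm jgxo ihdnk uybl szj rhxbj qnhl epa xlph ior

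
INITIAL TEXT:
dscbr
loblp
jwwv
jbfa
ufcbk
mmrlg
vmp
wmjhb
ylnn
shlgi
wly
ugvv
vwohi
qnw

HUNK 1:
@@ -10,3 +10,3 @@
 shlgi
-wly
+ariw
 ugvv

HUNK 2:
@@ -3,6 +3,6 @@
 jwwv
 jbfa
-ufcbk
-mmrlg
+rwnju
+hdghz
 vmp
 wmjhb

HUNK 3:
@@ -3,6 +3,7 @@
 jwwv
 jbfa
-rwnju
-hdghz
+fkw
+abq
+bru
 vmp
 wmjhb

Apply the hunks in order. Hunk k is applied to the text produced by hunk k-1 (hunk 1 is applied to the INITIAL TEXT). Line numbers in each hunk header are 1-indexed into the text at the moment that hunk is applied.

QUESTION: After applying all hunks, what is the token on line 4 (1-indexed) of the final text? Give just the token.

Answer: jbfa

Derivation:
Hunk 1: at line 10 remove [wly] add [ariw] -> 14 lines: dscbr loblp jwwv jbfa ufcbk mmrlg vmp wmjhb ylnn shlgi ariw ugvv vwohi qnw
Hunk 2: at line 3 remove [ufcbk,mmrlg] add [rwnju,hdghz] -> 14 lines: dscbr loblp jwwv jbfa rwnju hdghz vmp wmjhb ylnn shlgi ariw ugvv vwohi qnw
Hunk 3: at line 3 remove [rwnju,hdghz] add [fkw,abq,bru] -> 15 lines: dscbr loblp jwwv jbfa fkw abq bru vmp wmjhb ylnn shlgi ariw ugvv vwohi qnw
Final line 4: jbfa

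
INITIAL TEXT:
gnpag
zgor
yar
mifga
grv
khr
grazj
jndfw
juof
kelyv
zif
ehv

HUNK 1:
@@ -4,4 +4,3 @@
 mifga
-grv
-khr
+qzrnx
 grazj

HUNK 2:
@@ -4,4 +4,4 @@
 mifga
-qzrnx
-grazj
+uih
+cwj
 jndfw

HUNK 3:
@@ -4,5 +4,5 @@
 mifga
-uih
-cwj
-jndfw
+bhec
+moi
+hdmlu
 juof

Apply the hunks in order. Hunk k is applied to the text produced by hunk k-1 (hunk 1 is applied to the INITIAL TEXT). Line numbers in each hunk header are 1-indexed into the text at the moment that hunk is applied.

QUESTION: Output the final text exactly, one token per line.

Hunk 1: at line 4 remove [grv,khr] add [qzrnx] -> 11 lines: gnpag zgor yar mifga qzrnx grazj jndfw juof kelyv zif ehv
Hunk 2: at line 4 remove [qzrnx,grazj] add [uih,cwj] -> 11 lines: gnpag zgor yar mifga uih cwj jndfw juof kelyv zif ehv
Hunk 3: at line 4 remove [uih,cwj,jndfw] add [bhec,moi,hdmlu] -> 11 lines: gnpag zgor yar mifga bhec moi hdmlu juof kelyv zif ehv

Answer: gnpag
zgor
yar
mifga
bhec
moi
hdmlu
juof
kelyv
zif
ehv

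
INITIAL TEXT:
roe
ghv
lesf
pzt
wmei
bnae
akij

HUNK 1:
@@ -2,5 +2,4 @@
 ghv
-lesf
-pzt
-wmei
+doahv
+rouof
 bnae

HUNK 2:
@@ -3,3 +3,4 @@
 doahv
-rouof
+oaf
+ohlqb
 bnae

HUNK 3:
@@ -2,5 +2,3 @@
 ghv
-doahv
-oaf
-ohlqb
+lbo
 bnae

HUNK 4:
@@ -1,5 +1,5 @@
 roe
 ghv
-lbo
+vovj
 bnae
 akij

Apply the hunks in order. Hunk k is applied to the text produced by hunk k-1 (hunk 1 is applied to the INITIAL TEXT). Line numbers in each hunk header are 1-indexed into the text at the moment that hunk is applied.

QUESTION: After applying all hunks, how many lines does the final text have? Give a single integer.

Hunk 1: at line 2 remove [lesf,pzt,wmei] add [doahv,rouof] -> 6 lines: roe ghv doahv rouof bnae akij
Hunk 2: at line 3 remove [rouof] add [oaf,ohlqb] -> 7 lines: roe ghv doahv oaf ohlqb bnae akij
Hunk 3: at line 2 remove [doahv,oaf,ohlqb] add [lbo] -> 5 lines: roe ghv lbo bnae akij
Hunk 4: at line 1 remove [lbo] add [vovj] -> 5 lines: roe ghv vovj bnae akij
Final line count: 5

Answer: 5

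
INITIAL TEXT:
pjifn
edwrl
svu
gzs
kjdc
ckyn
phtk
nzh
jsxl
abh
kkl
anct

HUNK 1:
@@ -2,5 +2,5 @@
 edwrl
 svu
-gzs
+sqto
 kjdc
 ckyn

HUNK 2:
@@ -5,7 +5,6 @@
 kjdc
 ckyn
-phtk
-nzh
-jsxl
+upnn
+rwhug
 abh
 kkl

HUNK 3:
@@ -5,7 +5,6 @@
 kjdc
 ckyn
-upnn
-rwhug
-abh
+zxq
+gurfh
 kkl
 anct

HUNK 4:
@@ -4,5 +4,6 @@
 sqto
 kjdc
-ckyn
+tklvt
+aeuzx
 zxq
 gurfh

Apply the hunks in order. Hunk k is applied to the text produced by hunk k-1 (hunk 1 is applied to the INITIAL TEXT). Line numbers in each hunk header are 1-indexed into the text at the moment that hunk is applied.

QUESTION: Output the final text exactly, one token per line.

Hunk 1: at line 2 remove [gzs] add [sqto] -> 12 lines: pjifn edwrl svu sqto kjdc ckyn phtk nzh jsxl abh kkl anct
Hunk 2: at line 5 remove [phtk,nzh,jsxl] add [upnn,rwhug] -> 11 lines: pjifn edwrl svu sqto kjdc ckyn upnn rwhug abh kkl anct
Hunk 3: at line 5 remove [upnn,rwhug,abh] add [zxq,gurfh] -> 10 lines: pjifn edwrl svu sqto kjdc ckyn zxq gurfh kkl anct
Hunk 4: at line 4 remove [ckyn] add [tklvt,aeuzx] -> 11 lines: pjifn edwrl svu sqto kjdc tklvt aeuzx zxq gurfh kkl anct

Answer: pjifn
edwrl
svu
sqto
kjdc
tklvt
aeuzx
zxq
gurfh
kkl
anct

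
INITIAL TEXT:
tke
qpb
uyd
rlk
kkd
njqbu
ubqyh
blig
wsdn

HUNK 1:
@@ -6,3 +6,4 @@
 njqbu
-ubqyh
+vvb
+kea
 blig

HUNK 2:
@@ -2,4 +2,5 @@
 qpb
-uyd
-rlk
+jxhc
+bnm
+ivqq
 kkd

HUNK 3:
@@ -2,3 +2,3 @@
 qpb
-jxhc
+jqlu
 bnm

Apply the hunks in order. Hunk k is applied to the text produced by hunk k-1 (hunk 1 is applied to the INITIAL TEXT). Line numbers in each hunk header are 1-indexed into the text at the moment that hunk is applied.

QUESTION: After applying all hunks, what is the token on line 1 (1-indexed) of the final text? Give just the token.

Answer: tke

Derivation:
Hunk 1: at line 6 remove [ubqyh] add [vvb,kea] -> 10 lines: tke qpb uyd rlk kkd njqbu vvb kea blig wsdn
Hunk 2: at line 2 remove [uyd,rlk] add [jxhc,bnm,ivqq] -> 11 lines: tke qpb jxhc bnm ivqq kkd njqbu vvb kea blig wsdn
Hunk 3: at line 2 remove [jxhc] add [jqlu] -> 11 lines: tke qpb jqlu bnm ivqq kkd njqbu vvb kea blig wsdn
Final line 1: tke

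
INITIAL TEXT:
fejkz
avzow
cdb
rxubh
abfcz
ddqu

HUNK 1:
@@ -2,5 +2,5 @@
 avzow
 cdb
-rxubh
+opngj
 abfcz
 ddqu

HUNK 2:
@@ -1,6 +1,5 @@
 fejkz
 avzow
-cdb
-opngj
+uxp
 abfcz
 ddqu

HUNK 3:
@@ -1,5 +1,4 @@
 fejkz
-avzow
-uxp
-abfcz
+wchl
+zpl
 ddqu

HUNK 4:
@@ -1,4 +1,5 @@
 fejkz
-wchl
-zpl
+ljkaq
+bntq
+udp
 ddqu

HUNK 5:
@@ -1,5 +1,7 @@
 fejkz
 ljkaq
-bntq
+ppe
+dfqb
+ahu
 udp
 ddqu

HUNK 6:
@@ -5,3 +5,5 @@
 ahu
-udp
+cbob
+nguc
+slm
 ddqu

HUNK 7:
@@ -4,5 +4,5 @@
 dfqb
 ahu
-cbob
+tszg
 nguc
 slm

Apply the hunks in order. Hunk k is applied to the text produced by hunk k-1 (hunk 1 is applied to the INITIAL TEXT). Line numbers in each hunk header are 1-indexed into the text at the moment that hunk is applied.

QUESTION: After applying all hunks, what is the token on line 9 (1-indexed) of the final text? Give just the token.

Answer: ddqu

Derivation:
Hunk 1: at line 2 remove [rxubh] add [opngj] -> 6 lines: fejkz avzow cdb opngj abfcz ddqu
Hunk 2: at line 1 remove [cdb,opngj] add [uxp] -> 5 lines: fejkz avzow uxp abfcz ddqu
Hunk 3: at line 1 remove [avzow,uxp,abfcz] add [wchl,zpl] -> 4 lines: fejkz wchl zpl ddqu
Hunk 4: at line 1 remove [wchl,zpl] add [ljkaq,bntq,udp] -> 5 lines: fejkz ljkaq bntq udp ddqu
Hunk 5: at line 1 remove [bntq] add [ppe,dfqb,ahu] -> 7 lines: fejkz ljkaq ppe dfqb ahu udp ddqu
Hunk 6: at line 5 remove [udp] add [cbob,nguc,slm] -> 9 lines: fejkz ljkaq ppe dfqb ahu cbob nguc slm ddqu
Hunk 7: at line 4 remove [cbob] add [tszg] -> 9 lines: fejkz ljkaq ppe dfqb ahu tszg nguc slm ddqu
Final line 9: ddqu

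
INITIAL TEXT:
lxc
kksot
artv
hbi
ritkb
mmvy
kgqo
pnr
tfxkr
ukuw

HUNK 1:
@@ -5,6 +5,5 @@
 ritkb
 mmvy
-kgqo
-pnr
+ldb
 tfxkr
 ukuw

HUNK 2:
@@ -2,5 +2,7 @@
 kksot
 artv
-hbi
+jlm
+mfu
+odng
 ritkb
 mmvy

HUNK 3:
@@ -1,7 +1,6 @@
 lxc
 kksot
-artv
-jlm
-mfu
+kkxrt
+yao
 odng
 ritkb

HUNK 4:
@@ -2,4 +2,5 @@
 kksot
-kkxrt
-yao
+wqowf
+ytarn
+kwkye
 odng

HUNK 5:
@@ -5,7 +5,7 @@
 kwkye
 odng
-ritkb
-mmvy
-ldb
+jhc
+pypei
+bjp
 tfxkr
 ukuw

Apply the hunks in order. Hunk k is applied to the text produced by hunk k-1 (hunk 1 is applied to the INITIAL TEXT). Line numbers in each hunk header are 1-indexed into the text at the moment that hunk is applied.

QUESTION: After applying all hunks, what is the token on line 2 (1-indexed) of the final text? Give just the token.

Hunk 1: at line 5 remove [kgqo,pnr] add [ldb] -> 9 lines: lxc kksot artv hbi ritkb mmvy ldb tfxkr ukuw
Hunk 2: at line 2 remove [hbi] add [jlm,mfu,odng] -> 11 lines: lxc kksot artv jlm mfu odng ritkb mmvy ldb tfxkr ukuw
Hunk 3: at line 1 remove [artv,jlm,mfu] add [kkxrt,yao] -> 10 lines: lxc kksot kkxrt yao odng ritkb mmvy ldb tfxkr ukuw
Hunk 4: at line 2 remove [kkxrt,yao] add [wqowf,ytarn,kwkye] -> 11 lines: lxc kksot wqowf ytarn kwkye odng ritkb mmvy ldb tfxkr ukuw
Hunk 5: at line 5 remove [ritkb,mmvy,ldb] add [jhc,pypei,bjp] -> 11 lines: lxc kksot wqowf ytarn kwkye odng jhc pypei bjp tfxkr ukuw
Final line 2: kksot

Answer: kksot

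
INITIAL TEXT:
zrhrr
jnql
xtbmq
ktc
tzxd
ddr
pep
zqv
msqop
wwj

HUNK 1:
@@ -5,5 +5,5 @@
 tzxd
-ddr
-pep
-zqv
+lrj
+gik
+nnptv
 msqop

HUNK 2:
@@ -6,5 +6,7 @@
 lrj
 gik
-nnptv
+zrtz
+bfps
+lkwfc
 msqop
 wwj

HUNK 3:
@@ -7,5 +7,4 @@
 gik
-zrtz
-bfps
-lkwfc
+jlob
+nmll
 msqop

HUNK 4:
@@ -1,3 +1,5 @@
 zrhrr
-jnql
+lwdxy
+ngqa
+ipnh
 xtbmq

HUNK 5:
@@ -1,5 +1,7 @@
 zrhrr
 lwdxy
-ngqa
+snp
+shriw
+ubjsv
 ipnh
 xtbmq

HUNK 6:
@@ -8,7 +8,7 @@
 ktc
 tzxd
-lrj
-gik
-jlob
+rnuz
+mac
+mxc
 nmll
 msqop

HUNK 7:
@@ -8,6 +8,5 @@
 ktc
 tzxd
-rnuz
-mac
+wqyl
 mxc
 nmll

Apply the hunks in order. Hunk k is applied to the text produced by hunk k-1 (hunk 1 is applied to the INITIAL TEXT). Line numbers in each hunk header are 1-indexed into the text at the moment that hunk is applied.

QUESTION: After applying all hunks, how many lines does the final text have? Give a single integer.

Hunk 1: at line 5 remove [ddr,pep,zqv] add [lrj,gik,nnptv] -> 10 lines: zrhrr jnql xtbmq ktc tzxd lrj gik nnptv msqop wwj
Hunk 2: at line 6 remove [nnptv] add [zrtz,bfps,lkwfc] -> 12 lines: zrhrr jnql xtbmq ktc tzxd lrj gik zrtz bfps lkwfc msqop wwj
Hunk 3: at line 7 remove [zrtz,bfps,lkwfc] add [jlob,nmll] -> 11 lines: zrhrr jnql xtbmq ktc tzxd lrj gik jlob nmll msqop wwj
Hunk 4: at line 1 remove [jnql] add [lwdxy,ngqa,ipnh] -> 13 lines: zrhrr lwdxy ngqa ipnh xtbmq ktc tzxd lrj gik jlob nmll msqop wwj
Hunk 5: at line 1 remove [ngqa] add [snp,shriw,ubjsv] -> 15 lines: zrhrr lwdxy snp shriw ubjsv ipnh xtbmq ktc tzxd lrj gik jlob nmll msqop wwj
Hunk 6: at line 8 remove [lrj,gik,jlob] add [rnuz,mac,mxc] -> 15 lines: zrhrr lwdxy snp shriw ubjsv ipnh xtbmq ktc tzxd rnuz mac mxc nmll msqop wwj
Hunk 7: at line 8 remove [rnuz,mac] add [wqyl] -> 14 lines: zrhrr lwdxy snp shriw ubjsv ipnh xtbmq ktc tzxd wqyl mxc nmll msqop wwj
Final line count: 14

Answer: 14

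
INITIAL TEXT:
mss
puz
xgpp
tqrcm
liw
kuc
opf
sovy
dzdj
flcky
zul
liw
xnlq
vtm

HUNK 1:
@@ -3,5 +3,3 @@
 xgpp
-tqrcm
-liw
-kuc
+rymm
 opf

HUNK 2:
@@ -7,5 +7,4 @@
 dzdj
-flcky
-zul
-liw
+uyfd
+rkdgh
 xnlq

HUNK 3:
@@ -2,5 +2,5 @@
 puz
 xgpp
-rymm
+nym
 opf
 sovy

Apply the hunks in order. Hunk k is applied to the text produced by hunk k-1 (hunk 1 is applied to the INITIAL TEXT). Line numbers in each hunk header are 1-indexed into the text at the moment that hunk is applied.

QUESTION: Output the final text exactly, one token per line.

Hunk 1: at line 3 remove [tqrcm,liw,kuc] add [rymm] -> 12 lines: mss puz xgpp rymm opf sovy dzdj flcky zul liw xnlq vtm
Hunk 2: at line 7 remove [flcky,zul,liw] add [uyfd,rkdgh] -> 11 lines: mss puz xgpp rymm opf sovy dzdj uyfd rkdgh xnlq vtm
Hunk 3: at line 2 remove [rymm] add [nym] -> 11 lines: mss puz xgpp nym opf sovy dzdj uyfd rkdgh xnlq vtm

Answer: mss
puz
xgpp
nym
opf
sovy
dzdj
uyfd
rkdgh
xnlq
vtm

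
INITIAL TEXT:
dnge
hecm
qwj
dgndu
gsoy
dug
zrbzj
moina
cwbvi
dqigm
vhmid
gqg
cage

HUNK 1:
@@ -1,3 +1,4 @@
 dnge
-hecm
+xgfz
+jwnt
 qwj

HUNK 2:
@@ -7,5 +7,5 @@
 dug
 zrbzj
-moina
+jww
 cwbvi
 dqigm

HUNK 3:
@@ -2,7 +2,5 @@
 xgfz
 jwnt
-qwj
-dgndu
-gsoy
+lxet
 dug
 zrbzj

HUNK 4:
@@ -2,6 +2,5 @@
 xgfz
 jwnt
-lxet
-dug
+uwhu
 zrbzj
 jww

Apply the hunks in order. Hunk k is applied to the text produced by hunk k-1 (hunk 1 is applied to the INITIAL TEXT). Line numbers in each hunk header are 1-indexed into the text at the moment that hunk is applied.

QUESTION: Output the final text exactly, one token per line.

Answer: dnge
xgfz
jwnt
uwhu
zrbzj
jww
cwbvi
dqigm
vhmid
gqg
cage

Derivation:
Hunk 1: at line 1 remove [hecm] add [xgfz,jwnt] -> 14 lines: dnge xgfz jwnt qwj dgndu gsoy dug zrbzj moina cwbvi dqigm vhmid gqg cage
Hunk 2: at line 7 remove [moina] add [jww] -> 14 lines: dnge xgfz jwnt qwj dgndu gsoy dug zrbzj jww cwbvi dqigm vhmid gqg cage
Hunk 3: at line 2 remove [qwj,dgndu,gsoy] add [lxet] -> 12 lines: dnge xgfz jwnt lxet dug zrbzj jww cwbvi dqigm vhmid gqg cage
Hunk 4: at line 2 remove [lxet,dug] add [uwhu] -> 11 lines: dnge xgfz jwnt uwhu zrbzj jww cwbvi dqigm vhmid gqg cage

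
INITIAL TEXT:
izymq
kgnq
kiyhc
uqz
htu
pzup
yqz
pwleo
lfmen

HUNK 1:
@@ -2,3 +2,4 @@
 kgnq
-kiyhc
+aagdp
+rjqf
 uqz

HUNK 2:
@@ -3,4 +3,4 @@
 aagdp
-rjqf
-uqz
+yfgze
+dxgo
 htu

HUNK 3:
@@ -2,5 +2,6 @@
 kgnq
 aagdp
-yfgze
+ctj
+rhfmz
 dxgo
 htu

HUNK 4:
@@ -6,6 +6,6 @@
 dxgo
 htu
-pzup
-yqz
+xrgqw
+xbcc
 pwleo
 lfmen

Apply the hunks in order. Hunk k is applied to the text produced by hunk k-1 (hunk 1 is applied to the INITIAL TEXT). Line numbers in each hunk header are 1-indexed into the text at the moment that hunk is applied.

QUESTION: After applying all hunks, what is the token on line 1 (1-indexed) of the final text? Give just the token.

Hunk 1: at line 2 remove [kiyhc] add [aagdp,rjqf] -> 10 lines: izymq kgnq aagdp rjqf uqz htu pzup yqz pwleo lfmen
Hunk 2: at line 3 remove [rjqf,uqz] add [yfgze,dxgo] -> 10 lines: izymq kgnq aagdp yfgze dxgo htu pzup yqz pwleo lfmen
Hunk 3: at line 2 remove [yfgze] add [ctj,rhfmz] -> 11 lines: izymq kgnq aagdp ctj rhfmz dxgo htu pzup yqz pwleo lfmen
Hunk 4: at line 6 remove [pzup,yqz] add [xrgqw,xbcc] -> 11 lines: izymq kgnq aagdp ctj rhfmz dxgo htu xrgqw xbcc pwleo lfmen
Final line 1: izymq

Answer: izymq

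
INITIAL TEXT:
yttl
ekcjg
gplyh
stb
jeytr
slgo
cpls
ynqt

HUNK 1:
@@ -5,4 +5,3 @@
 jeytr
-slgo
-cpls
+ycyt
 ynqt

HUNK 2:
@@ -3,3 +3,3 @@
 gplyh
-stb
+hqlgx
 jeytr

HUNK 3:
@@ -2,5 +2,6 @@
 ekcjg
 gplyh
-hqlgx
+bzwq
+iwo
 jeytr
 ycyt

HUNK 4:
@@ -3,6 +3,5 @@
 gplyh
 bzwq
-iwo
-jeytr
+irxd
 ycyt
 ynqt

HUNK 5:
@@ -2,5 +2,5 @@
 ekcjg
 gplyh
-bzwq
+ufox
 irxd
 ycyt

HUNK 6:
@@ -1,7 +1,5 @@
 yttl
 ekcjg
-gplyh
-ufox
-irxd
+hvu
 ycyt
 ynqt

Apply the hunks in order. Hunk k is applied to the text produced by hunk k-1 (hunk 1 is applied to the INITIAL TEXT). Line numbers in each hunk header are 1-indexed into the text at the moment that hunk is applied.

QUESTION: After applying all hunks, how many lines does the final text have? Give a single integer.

Answer: 5

Derivation:
Hunk 1: at line 5 remove [slgo,cpls] add [ycyt] -> 7 lines: yttl ekcjg gplyh stb jeytr ycyt ynqt
Hunk 2: at line 3 remove [stb] add [hqlgx] -> 7 lines: yttl ekcjg gplyh hqlgx jeytr ycyt ynqt
Hunk 3: at line 2 remove [hqlgx] add [bzwq,iwo] -> 8 lines: yttl ekcjg gplyh bzwq iwo jeytr ycyt ynqt
Hunk 4: at line 3 remove [iwo,jeytr] add [irxd] -> 7 lines: yttl ekcjg gplyh bzwq irxd ycyt ynqt
Hunk 5: at line 2 remove [bzwq] add [ufox] -> 7 lines: yttl ekcjg gplyh ufox irxd ycyt ynqt
Hunk 6: at line 1 remove [gplyh,ufox,irxd] add [hvu] -> 5 lines: yttl ekcjg hvu ycyt ynqt
Final line count: 5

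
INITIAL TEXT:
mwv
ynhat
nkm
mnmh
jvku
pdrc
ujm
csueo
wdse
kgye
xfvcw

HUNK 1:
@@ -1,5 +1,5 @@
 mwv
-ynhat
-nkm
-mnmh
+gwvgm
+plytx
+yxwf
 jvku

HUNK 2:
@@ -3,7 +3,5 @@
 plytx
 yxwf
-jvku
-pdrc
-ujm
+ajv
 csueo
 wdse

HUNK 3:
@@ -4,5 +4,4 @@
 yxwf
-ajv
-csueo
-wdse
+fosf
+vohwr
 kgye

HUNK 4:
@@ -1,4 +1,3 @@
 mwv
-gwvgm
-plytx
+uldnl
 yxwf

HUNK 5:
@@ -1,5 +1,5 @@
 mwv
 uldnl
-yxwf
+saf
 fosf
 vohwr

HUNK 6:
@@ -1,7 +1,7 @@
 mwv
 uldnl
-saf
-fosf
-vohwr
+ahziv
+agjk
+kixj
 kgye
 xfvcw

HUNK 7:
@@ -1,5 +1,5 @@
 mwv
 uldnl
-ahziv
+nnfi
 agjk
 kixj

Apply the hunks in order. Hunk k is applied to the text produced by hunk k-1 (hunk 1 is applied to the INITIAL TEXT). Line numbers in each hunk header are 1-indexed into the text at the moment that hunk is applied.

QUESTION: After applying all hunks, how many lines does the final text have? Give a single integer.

Answer: 7

Derivation:
Hunk 1: at line 1 remove [ynhat,nkm,mnmh] add [gwvgm,plytx,yxwf] -> 11 lines: mwv gwvgm plytx yxwf jvku pdrc ujm csueo wdse kgye xfvcw
Hunk 2: at line 3 remove [jvku,pdrc,ujm] add [ajv] -> 9 lines: mwv gwvgm plytx yxwf ajv csueo wdse kgye xfvcw
Hunk 3: at line 4 remove [ajv,csueo,wdse] add [fosf,vohwr] -> 8 lines: mwv gwvgm plytx yxwf fosf vohwr kgye xfvcw
Hunk 4: at line 1 remove [gwvgm,plytx] add [uldnl] -> 7 lines: mwv uldnl yxwf fosf vohwr kgye xfvcw
Hunk 5: at line 1 remove [yxwf] add [saf] -> 7 lines: mwv uldnl saf fosf vohwr kgye xfvcw
Hunk 6: at line 1 remove [saf,fosf,vohwr] add [ahziv,agjk,kixj] -> 7 lines: mwv uldnl ahziv agjk kixj kgye xfvcw
Hunk 7: at line 1 remove [ahziv] add [nnfi] -> 7 lines: mwv uldnl nnfi agjk kixj kgye xfvcw
Final line count: 7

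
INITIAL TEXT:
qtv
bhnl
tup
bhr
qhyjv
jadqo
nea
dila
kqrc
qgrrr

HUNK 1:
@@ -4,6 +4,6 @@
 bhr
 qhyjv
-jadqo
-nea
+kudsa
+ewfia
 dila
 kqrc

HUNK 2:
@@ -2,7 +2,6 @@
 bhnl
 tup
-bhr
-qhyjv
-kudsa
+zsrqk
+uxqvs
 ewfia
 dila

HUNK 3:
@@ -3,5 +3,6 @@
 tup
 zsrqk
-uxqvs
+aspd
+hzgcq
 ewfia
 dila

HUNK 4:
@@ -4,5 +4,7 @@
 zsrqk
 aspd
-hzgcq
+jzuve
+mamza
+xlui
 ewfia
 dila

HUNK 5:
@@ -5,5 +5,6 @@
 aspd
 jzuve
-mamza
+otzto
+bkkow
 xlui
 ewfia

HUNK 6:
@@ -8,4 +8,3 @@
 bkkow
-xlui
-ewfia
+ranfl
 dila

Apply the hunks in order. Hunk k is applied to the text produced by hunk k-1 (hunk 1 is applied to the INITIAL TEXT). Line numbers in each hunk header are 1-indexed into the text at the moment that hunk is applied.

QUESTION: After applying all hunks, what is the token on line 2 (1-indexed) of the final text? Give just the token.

Answer: bhnl

Derivation:
Hunk 1: at line 4 remove [jadqo,nea] add [kudsa,ewfia] -> 10 lines: qtv bhnl tup bhr qhyjv kudsa ewfia dila kqrc qgrrr
Hunk 2: at line 2 remove [bhr,qhyjv,kudsa] add [zsrqk,uxqvs] -> 9 lines: qtv bhnl tup zsrqk uxqvs ewfia dila kqrc qgrrr
Hunk 3: at line 3 remove [uxqvs] add [aspd,hzgcq] -> 10 lines: qtv bhnl tup zsrqk aspd hzgcq ewfia dila kqrc qgrrr
Hunk 4: at line 4 remove [hzgcq] add [jzuve,mamza,xlui] -> 12 lines: qtv bhnl tup zsrqk aspd jzuve mamza xlui ewfia dila kqrc qgrrr
Hunk 5: at line 5 remove [mamza] add [otzto,bkkow] -> 13 lines: qtv bhnl tup zsrqk aspd jzuve otzto bkkow xlui ewfia dila kqrc qgrrr
Hunk 6: at line 8 remove [xlui,ewfia] add [ranfl] -> 12 lines: qtv bhnl tup zsrqk aspd jzuve otzto bkkow ranfl dila kqrc qgrrr
Final line 2: bhnl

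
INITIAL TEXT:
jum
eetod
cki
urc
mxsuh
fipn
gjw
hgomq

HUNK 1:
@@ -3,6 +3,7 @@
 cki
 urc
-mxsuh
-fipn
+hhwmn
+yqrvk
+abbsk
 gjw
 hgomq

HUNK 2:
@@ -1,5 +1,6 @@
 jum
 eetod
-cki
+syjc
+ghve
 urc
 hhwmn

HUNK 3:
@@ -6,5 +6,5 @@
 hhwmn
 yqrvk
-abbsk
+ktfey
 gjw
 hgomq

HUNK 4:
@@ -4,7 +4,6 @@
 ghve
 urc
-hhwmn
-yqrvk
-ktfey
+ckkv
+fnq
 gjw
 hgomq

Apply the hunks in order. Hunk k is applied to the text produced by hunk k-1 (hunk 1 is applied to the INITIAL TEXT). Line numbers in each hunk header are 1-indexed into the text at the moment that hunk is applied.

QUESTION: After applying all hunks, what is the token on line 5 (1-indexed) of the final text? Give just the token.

Answer: urc

Derivation:
Hunk 1: at line 3 remove [mxsuh,fipn] add [hhwmn,yqrvk,abbsk] -> 9 lines: jum eetod cki urc hhwmn yqrvk abbsk gjw hgomq
Hunk 2: at line 1 remove [cki] add [syjc,ghve] -> 10 lines: jum eetod syjc ghve urc hhwmn yqrvk abbsk gjw hgomq
Hunk 3: at line 6 remove [abbsk] add [ktfey] -> 10 lines: jum eetod syjc ghve urc hhwmn yqrvk ktfey gjw hgomq
Hunk 4: at line 4 remove [hhwmn,yqrvk,ktfey] add [ckkv,fnq] -> 9 lines: jum eetod syjc ghve urc ckkv fnq gjw hgomq
Final line 5: urc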